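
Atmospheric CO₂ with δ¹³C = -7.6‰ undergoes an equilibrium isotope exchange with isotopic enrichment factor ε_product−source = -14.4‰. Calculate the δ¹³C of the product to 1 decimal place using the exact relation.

Exactly, δ_product = (δ_source + 1000)·(ε/1000 + 1) − 1000.
δ_product = (-7.6 + 1000) × (-14.4/1000 + 1) − 1000
δ_product = -21.89‰

-21.9‰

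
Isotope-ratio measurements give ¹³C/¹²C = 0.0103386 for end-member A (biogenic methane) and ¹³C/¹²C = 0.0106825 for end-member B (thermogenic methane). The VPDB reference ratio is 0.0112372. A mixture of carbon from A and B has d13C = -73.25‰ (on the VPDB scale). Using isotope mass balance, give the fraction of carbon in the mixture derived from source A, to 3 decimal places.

0.781

δ_A = (0.0103386/0.0112372 − 1)×1000 = (0.920033 − 1)×1000 = -79.967‰
δ_B = (0.0106825/0.0112372 − 1)×1000 = (0.950637 − 1)×1000 = -49.363‰
f_A = (δ_mix − δ_B)/(δ_A − δ_B) = (-73.25 − (-49.363))/(-79.967 − (-49.363))
f_A = -23.887 / -30.604 = 0.7805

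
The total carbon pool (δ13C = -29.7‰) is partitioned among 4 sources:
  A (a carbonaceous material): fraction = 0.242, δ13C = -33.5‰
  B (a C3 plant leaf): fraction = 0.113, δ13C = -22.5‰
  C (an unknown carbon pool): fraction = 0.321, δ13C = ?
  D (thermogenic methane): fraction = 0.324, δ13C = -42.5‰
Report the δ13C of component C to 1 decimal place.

Isotope mass balance: δ_bulk = Σ fᵢ·δᵢ.
-29.7 = 0.242×(-33.5) + 0.113×(-22.5) + 0.321×δ_C + 0.324×(-42.5)
0.321·δ_C = -29.7 − (-24.419) = -5.280
δ_C = -5.280 / 0.321 = -16.45‰

-16.5‰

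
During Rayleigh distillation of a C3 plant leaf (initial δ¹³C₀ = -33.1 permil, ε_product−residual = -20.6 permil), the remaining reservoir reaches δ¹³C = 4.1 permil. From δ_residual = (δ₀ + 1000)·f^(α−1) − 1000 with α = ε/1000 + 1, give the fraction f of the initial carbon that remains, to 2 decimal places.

α − 1 = ε/1000 = -0.0206
(δ_res + 1000)/(δ₀ + 1000) = (4.1 + 1000)/(-33.1 + 1000) = 1004.1/966.9 = 1.038473
f = 1.038473^(1/-0.0206) = exp(ln(1.038473)/-0.0206) = exp(0.03775/-0.0206)
f = exp(-1.8326) = 0.1600

0.16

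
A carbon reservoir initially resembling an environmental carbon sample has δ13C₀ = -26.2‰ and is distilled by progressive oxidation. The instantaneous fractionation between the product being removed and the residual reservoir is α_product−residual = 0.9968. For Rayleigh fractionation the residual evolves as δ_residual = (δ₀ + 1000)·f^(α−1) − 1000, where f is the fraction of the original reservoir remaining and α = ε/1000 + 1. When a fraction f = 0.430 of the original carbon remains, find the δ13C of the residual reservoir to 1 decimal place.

-23.6‰

Rayleigh residual: δ_res = (δ₀ + 1000)·f^(α−1) − 1000
α − 1 = -0.00320
f^(α−1) = 0.430^(-0.00320) = 1.002704
δ_res = (-26.2 + 1000) × 1.002704 − 1000 = 976.434 − 1000 = -23.57‰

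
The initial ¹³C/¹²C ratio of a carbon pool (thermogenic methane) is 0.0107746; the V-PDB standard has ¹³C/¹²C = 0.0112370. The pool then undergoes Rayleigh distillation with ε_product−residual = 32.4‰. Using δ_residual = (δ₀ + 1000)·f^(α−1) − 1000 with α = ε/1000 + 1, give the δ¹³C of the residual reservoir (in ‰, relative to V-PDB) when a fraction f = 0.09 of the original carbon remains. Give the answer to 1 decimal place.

δ₀ = (0.0107746/0.0112370 − 1)×1000 = (0.958850 − 1)×1000 = -41.150‰
α − 1 = ε/1000 = 0.0324
f^(α−1) = 0.09^(0.0324) = 0.924948
δ_res = (-41.150 + 1000) × 0.924948 − 1000 = 886.887 − 1000 = -113.11‰

-113.1‰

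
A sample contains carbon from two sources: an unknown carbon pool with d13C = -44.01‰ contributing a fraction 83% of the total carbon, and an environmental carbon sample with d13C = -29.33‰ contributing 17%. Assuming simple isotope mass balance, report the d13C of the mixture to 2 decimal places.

δ_mix = f_A·δ_A + f_B·δ_B
δ_mix = 0.83 × (-44.01) + 0.17 × (-29.33)
δ_mix = -36.528 + -4.986 = -41.514‰

-41.51‰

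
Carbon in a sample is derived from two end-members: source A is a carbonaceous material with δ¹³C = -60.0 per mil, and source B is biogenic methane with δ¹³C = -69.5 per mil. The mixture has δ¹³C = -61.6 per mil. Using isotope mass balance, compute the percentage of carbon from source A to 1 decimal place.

83.2%

δ_mix = f_A·δ_A + (1 − f_A)·δ_B  ⇒  f_A = (δ_mix − δ_B)/(δ_A − δ_B)
f_A = (-61.6 − (-69.5)) / (-60.0 − (-69.5))
f_A = 7.9 / 9.5 = 0.8316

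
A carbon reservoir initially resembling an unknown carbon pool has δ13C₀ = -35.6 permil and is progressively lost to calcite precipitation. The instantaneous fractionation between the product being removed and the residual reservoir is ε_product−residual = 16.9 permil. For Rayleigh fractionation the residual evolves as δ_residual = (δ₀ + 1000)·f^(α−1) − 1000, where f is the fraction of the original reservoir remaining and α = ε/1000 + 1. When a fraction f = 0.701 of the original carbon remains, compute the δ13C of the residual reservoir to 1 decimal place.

-41.4 permil

Rayleigh residual: δ_res = (δ₀ + 1000)·f^(α−1) − 1000
α = ε/1000 + 1 = 1.01690, so α − 1 = 0.01690
f^(α−1) = 0.701^(0.01690) = 0.994014
δ_res = (-35.6 + 1000) × 0.994014 − 1000 = 958.627 − 1000 = -41.37 permil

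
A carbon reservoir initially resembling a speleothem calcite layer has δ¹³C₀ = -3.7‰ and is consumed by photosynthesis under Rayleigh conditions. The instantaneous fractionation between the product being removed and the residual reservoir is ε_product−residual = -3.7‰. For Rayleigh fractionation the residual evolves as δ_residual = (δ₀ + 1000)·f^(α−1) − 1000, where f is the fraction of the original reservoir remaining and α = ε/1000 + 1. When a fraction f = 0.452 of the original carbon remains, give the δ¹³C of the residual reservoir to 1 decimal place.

Rayleigh residual: δ_res = (δ₀ + 1000)·f^(α−1) − 1000
α = ε/1000 + 1 = 0.99630, so α − 1 = -0.00370
f^(α−1) = 0.452^(-0.00370) = 1.002942
δ_res = (-3.7 + 1000) × 1.002942 − 1000 = 999.232 − 1000 = -0.77‰

-0.8‰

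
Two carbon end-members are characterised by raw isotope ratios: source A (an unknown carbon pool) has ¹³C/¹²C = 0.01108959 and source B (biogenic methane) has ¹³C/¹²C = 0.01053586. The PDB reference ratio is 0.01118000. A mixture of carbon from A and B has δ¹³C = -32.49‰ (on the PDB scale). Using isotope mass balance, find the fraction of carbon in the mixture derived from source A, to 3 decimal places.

δ_A = (0.01108959/0.01118000 − 1)×1000 = (0.991913 − 1)×1000 = -8.087‰
δ_B = (0.01053586/0.01118000 − 1)×1000 = (0.942385 − 1)×1000 = -57.615‰
f_A = (δ_mix − δ_B)/(δ_A − δ_B) = (-32.49 − (-57.615))/(-8.087 − (-57.615))
f_A = 25.125 / 49.529 = 0.5073

0.507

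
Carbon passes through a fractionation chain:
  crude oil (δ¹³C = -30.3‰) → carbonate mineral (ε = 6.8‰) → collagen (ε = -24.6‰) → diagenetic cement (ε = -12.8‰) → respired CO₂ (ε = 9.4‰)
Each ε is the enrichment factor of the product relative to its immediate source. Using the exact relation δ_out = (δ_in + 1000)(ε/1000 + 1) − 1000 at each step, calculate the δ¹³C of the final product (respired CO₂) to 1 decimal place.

step 1: δ = (-30.30 + 1000)·(6.8/1000 + 1) − 1000 = -23.71‰
step 2: δ = (-23.71 + 1000)·(-24.6/1000 + 1) − 1000 = -47.72‰
step 3: δ = (-47.72 + 1000)·(-12.8/1000 + 1) − 1000 = -59.91‰
step 4: δ = (-59.91 + 1000)·(9.4/1000 + 1) − 1000 = -51.08‰

-51.1‰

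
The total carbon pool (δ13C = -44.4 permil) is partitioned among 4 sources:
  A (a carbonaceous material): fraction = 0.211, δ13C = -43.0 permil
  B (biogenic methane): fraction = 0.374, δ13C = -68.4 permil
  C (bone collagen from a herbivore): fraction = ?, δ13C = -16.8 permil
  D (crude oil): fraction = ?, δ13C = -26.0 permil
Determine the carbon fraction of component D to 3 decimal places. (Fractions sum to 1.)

Let f_D and f_C be the unknown fractions; fractions sum to 1 so f_D + f_C = 0.415.
Mass balance: Σ fᵢ·δᵢ = δ_bulk ⇒ f_D·(-26.0) + f_C·(-16.8) = -44.4 − (-34.655) = -9.745
Substitute f_C = 0.415 − f_D:
f_D·(-26.0 − -16.8) = -9.745 − 0.415×(-16.8) = -2.773
f_D = -2.773 / -9.2 = 0.3015

0.301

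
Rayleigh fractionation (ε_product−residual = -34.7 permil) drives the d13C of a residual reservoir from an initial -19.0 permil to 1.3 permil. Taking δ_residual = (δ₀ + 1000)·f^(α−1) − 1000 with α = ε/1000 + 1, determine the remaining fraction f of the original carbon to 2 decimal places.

α − 1 = ε/1000 = -0.0347
(δ_res + 1000)/(δ₀ + 1000) = (1.3 + 1000)/(-19.0 + 1000) = 1001.3/981.0 = 1.020693
f = 1.020693^(1/-0.0347) = exp(ln(1.020693)/-0.0347) = exp(0.02048/-0.0347)
f = exp(-0.5903) = 0.5542

0.55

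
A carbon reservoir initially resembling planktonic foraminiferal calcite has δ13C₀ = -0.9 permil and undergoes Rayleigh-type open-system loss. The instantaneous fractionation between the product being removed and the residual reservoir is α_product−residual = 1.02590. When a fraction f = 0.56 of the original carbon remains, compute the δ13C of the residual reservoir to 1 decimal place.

Rayleigh residual: δ_res = (δ₀ + 1000)·f^(α−1) − 1000
α − 1 = 0.02590
f^(α−1) = 0.56^(0.02590) = 0.985095
δ_res = (-0.9 + 1000) × 0.985095 − 1000 = 984.208 − 1000 = -15.79 permil

-15.8 permil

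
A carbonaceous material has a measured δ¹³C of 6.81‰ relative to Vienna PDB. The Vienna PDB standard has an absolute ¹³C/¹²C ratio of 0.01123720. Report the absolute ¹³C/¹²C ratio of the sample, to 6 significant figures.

R_sample = R_standard × (δ¹³C/1000 + 1)
R_sample = 0.01123720 × (6.81/1000 + 1) = 0.01123720 × 1.006810
R_sample = 0.0113137

0.0113137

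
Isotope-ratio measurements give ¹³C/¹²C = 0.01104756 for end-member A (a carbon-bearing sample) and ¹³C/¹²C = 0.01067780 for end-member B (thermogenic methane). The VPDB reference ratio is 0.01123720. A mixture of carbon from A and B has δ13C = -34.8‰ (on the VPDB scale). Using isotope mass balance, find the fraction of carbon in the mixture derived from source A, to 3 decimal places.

0.455

δ_A = (0.01104756/0.01123720 − 1)×1000 = (0.983124 − 1)×1000 = -16.876‰
δ_B = (0.01067780/0.01123720 − 1)×1000 = (0.950219 − 1)×1000 = -49.781‰
f_A = (δ_mix − δ_B)/(δ_A − δ_B) = (-34.8 − (-49.781))/(-16.876 − (-49.781))
f_A = 14.981 / 32.905 = 0.4553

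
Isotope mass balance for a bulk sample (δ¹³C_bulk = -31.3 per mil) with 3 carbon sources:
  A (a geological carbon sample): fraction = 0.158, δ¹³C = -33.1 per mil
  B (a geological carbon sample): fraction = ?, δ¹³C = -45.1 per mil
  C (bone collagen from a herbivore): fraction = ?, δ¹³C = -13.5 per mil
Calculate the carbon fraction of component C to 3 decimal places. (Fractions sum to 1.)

0.377

Let f_C and f_B be the unknown fractions; fractions sum to 1 so f_C + f_B = 0.842.
Mass balance: Σ fᵢ·δᵢ = δ_bulk ⇒ f_C·(-13.5) + f_B·(-45.1) = -31.3 − (-5.230) = -26.070
Substitute f_B = 0.842 − f_C:
f_C·(-13.5 − -45.1) = -26.070 − 0.842×(-45.1) = 11.904
f_C = 11.904 / 31.6 = 0.3767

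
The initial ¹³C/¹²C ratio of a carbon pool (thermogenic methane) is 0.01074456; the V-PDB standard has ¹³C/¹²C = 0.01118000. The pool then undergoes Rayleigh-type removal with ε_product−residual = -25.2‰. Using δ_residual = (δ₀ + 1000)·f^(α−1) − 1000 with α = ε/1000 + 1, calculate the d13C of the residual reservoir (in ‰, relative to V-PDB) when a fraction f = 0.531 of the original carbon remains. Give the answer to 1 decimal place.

δ₀ = (0.01074456/0.01118000 − 1)×1000 = (0.961052 − 1)×1000 = -38.948‰
α − 1 = ε/1000 = -0.0252
f^(α−1) = 0.531^(-0.0252) = 1.016079
δ_res = (-38.948 + 1000) × 1.016079 − 1000 = 976.505 − 1000 = -23.50‰

-23.5‰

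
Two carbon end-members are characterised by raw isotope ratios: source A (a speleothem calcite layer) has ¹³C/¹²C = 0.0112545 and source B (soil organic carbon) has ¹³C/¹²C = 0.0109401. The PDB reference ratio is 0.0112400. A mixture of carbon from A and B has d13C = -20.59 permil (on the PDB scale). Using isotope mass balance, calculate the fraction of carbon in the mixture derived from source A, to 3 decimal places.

0.218

δ_A = (0.0112545/0.0112400 − 1)×1000 = (1.001290 − 1)×1000 = 1.290 permil
δ_B = (0.0109401/0.0112400 − 1)×1000 = (0.973319 − 1)×1000 = -26.681 permil
f_A = (δ_mix − δ_B)/(δ_A − δ_B) = (-20.59 − (-26.681))/(1.290 − (-26.681))
f_A = 6.091 / 27.972 = 0.2178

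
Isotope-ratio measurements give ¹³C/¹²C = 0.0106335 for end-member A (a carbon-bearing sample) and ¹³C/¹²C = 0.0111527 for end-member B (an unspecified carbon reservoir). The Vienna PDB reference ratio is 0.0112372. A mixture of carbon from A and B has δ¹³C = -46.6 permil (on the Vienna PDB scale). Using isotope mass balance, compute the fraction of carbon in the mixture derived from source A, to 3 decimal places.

0.846

δ_A = (0.0106335/0.0112372 − 1)×1000 = (0.946277 − 1)×1000 = -53.723 permil
δ_B = (0.0111527/0.0112372 − 1)×1000 = (0.992480 − 1)×1000 = -7.520 permil
f_A = (δ_mix − δ_B)/(δ_A − δ_B) = (-46.6 − (-7.520))/(-53.723 − (-7.520))
f_A = -39.080 / -46.204 = 0.8458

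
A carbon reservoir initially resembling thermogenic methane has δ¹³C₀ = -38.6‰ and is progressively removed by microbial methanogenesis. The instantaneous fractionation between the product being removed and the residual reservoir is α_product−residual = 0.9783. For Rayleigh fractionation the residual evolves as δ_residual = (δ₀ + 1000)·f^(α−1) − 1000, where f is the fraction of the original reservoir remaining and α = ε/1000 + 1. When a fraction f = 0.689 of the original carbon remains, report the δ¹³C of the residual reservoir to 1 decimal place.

Rayleigh residual: δ_res = (δ₀ + 1000)·f^(α−1) − 1000
α − 1 = -0.02170
f^(α−1) = 0.689^(-0.02170) = 1.008116
δ_res = (-38.6 + 1000) × 1.008116 − 1000 = 969.203 − 1000 = -30.80‰

-30.8‰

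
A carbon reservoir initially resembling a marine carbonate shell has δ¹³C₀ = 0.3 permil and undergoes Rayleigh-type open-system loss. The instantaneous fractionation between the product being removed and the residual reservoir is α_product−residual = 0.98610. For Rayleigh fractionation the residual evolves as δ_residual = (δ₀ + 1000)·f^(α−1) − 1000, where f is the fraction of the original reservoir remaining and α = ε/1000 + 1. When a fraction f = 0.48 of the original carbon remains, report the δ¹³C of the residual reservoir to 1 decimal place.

Rayleigh residual: δ_res = (δ₀ + 1000)·f^(α−1) − 1000
α − 1 = -0.01390
f^(α−1) = 0.48^(-0.01390) = 1.010254
δ_res = (0.3 + 1000) × 1.010254 − 1000 = 1010.557 − 1000 = 10.56 permil

10.6 permil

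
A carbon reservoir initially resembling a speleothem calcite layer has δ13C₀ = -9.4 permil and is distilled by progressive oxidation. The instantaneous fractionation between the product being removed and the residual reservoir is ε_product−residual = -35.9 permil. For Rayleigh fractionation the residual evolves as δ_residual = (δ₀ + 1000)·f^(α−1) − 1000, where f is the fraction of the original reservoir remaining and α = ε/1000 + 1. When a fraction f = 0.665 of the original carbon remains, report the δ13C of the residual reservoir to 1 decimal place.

5.2 permil

Rayleigh residual: δ_res = (δ₀ + 1000)·f^(α−1) − 1000
α = ε/1000 + 1 = 0.96410, so α − 1 = -0.03590
f^(α−1) = 0.665^(-0.03590) = 1.014754
δ_res = (-9.4 + 1000) × 1.014754 − 1000 = 1005.215 − 1000 = 5.22 permil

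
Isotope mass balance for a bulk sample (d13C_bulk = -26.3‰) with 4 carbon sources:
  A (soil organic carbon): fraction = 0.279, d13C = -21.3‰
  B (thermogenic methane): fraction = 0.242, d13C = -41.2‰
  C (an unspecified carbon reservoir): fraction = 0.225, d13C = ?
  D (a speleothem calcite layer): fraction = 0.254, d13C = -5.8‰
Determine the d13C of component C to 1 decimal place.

Isotope mass balance: δ_bulk = Σ fᵢ·δᵢ.
-26.3 = 0.279×(-21.3) + 0.242×(-41.2) + 0.225×δ_C + 0.254×(-5.8)
0.225·δ_C = -26.3 − (-17.386) = -8.914
δ_C = -8.914 / 0.225 = -39.62‰

-39.6‰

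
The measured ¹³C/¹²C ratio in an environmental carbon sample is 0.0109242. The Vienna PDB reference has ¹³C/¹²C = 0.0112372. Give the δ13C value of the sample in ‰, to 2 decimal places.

δ13C = (R_sample / R_standard − 1) × 1000
R_sample / R_standard = 0.0109242 / 0.0112372 = 0.972146
δ13C = (0.972146 − 1) × 1000 = -27.854‰

-27.85‰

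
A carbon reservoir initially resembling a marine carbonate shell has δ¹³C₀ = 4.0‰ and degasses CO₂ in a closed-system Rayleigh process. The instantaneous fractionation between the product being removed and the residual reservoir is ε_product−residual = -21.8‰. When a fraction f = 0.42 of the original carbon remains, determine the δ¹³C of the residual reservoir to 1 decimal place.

Rayleigh residual: δ_res = (δ₀ + 1000)·f^(α−1) − 1000
α = ε/1000 + 1 = 0.97820, so α − 1 = -0.02180
f^(α−1) = 0.42^(-0.02180) = 1.019091
δ_res = (4.0 + 1000) × 1.019091 − 1000 = 1023.168 − 1000 = 23.17‰

23.2‰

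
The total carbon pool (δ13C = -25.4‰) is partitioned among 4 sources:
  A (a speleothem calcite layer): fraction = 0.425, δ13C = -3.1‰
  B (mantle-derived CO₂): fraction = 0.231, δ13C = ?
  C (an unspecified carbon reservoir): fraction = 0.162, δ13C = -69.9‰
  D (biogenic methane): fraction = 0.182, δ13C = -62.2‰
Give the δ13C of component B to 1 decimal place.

-6.2‰

Isotope mass balance: δ_bulk = Σ fᵢ·δᵢ.
-25.4 = 0.425×(-3.1) + 0.231×δ_B + 0.162×(-69.9) + 0.182×(-62.2)
0.231·δ_B = -25.4 − (-23.962) = -1.438
δ_B = -1.438 / 0.231 = -6.23‰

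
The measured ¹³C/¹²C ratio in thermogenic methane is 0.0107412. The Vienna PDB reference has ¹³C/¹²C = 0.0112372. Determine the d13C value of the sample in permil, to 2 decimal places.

d13C = (R_sample / R_standard − 1) × 1000
R_sample / R_standard = 0.0107412 / 0.0112372 = 0.955861
d13C = (0.955861 − 1) × 1000 = -44.139 permil

-44.14 permil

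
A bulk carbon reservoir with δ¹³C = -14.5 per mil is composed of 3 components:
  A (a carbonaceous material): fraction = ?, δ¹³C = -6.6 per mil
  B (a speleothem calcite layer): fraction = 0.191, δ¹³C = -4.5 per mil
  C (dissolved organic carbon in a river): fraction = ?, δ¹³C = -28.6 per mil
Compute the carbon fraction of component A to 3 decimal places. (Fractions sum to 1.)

Let f_A and f_C be the unknown fractions; fractions sum to 1 so f_A + f_C = 0.809.
Mass balance: Σ fᵢ·δᵢ = δ_bulk ⇒ f_A·(-6.6) + f_C·(-28.6) = -14.5 − (-0.860) = -13.640
Substitute f_C = 0.809 − f_A:
f_A·(-6.6 − -28.6) = -13.640 − 0.809×(-28.6) = 9.497
f_A = 9.497 / 22.0 = 0.4317

0.432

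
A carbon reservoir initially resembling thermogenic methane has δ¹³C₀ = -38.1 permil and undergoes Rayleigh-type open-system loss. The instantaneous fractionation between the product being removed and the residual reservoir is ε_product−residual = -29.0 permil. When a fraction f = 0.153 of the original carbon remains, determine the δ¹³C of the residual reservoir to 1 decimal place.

15.7 permil

Rayleigh residual: δ_res = (δ₀ + 1000)·f^(α−1) − 1000
α = ε/1000 + 1 = 0.97100, so α − 1 = -0.02900
f^(α−1) = 0.153^(-0.02900) = 1.055951
δ_res = (-38.1 + 1000) × 1.055951 − 1000 = 1015.720 − 1000 = 15.72 permil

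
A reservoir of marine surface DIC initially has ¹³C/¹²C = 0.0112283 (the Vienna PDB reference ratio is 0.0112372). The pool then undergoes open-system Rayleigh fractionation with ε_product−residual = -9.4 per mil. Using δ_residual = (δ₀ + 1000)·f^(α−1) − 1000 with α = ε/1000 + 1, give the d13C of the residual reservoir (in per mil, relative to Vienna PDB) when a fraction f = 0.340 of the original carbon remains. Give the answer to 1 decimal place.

δ₀ = (0.0112283/0.0112372 − 1)×1000 = (0.999208 − 1)×1000 = -0.792 per mil
α − 1 = ε/1000 = -0.0094
f^(α−1) = 0.340^(-0.0094) = 1.010192
δ_res = (-0.792 + 1000) × 1.010192 − 1000 = 1009.392 − 1000 = 9.39 per mil

9.4 per mil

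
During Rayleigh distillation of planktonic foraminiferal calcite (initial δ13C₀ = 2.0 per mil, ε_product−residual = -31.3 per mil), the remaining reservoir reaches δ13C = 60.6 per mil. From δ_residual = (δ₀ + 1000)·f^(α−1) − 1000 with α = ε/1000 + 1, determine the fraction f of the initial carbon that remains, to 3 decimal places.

0.163

α − 1 = ε/1000 = -0.0313
(δ_res + 1000)/(δ₀ + 1000) = (60.6 + 1000)/(2.0 + 1000) = 1060.6/1002.0 = 1.058483
f = 1.058483^(1/-0.0313) = exp(ln(1.058483)/-0.0313) = exp(0.05684/-0.0313)
f = exp(-1.8159) = 0.1627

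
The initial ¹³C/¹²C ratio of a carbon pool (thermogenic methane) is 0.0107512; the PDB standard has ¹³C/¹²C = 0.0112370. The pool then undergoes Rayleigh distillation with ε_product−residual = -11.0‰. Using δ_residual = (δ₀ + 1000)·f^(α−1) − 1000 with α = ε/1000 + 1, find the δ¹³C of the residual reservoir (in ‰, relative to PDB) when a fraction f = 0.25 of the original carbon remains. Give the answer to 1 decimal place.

δ₀ = (0.0107512/0.0112370 − 1)×1000 = (0.956768 − 1)×1000 = -43.232‰
α − 1 = ε/1000 = -0.0110
f^(α−1) = 0.25^(-0.0110) = 1.015366
δ_res = (-43.232 + 1000) × 1.015366 − 1000 = 971.470 − 1000 = -28.53‰

-28.5‰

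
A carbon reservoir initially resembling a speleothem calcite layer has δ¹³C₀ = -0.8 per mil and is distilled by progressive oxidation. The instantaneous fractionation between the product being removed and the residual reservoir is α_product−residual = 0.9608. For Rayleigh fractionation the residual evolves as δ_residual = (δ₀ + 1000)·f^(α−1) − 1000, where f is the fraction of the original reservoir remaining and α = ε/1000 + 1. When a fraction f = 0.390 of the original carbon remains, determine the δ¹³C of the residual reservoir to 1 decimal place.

36.8 per mil

Rayleigh residual: δ_res = (δ₀ + 1000)·f^(α−1) − 1000
α − 1 = -0.03920
f^(α−1) = 0.390^(-0.03920) = 1.037601
δ_res = (-0.8 + 1000) × 1.037601 − 1000 = 1036.771 − 1000 = 36.77 per mil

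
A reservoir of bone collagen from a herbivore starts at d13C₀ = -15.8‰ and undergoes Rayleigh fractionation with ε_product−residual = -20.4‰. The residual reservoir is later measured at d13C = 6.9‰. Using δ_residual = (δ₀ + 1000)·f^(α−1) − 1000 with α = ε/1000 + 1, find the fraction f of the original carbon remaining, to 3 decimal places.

α − 1 = ε/1000 = -0.0204
(δ_res + 1000)/(δ₀ + 1000) = (6.9 + 1000)/(-15.8 + 1000) = 1006.9/984.2 = 1.023064
f = 1.023064^(1/-0.0204) = exp(ln(1.023064)/-0.0204) = exp(0.02280/-0.0204)
f = exp(-1.1178) = 0.3270

0.327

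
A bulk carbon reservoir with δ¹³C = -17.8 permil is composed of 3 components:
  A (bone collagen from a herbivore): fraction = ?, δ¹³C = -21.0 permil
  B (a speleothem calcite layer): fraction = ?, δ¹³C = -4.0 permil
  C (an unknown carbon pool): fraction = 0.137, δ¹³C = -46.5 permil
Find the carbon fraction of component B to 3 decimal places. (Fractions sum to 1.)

Let f_B and f_A be the unknown fractions; fractions sum to 1 so f_B + f_A = 0.863.
Mass balance: Σ fᵢ·δᵢ = δ_bulk ⇒ f_B·(-4.0) + f_A·(-21.0) = -17.8 − (-6.371) = -11.430
Substitute f_A = 0.863 − f_B:
f_B·(-4.0 − -21.0) = -11.430 − 0.863×(-21.0) = 6.694
f_B = 6.694 / 17.0 = 0.3937

0.394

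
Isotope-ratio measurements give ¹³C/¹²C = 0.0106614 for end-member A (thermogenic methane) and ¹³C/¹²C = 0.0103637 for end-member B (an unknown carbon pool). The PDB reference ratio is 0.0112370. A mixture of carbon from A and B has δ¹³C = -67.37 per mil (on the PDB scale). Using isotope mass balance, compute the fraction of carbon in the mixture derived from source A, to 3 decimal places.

0.391

δ_A = (0.0106614/0.0112370 − 1)×1000 = (0.948776 − 1)×1000 = -51.224 per mil
δ_B = (0.0103637/0.0112370 − 1)×1000 = (0.922284 − 1)×1000 = -77.716 per mil
f_A = (δ_mix − δ_B)/(δ_A − δ_B) = (-67.37 − (-77.716))/(-51.224 − (-77.716))
f_A = 10.346 / 26.493 = 0.3905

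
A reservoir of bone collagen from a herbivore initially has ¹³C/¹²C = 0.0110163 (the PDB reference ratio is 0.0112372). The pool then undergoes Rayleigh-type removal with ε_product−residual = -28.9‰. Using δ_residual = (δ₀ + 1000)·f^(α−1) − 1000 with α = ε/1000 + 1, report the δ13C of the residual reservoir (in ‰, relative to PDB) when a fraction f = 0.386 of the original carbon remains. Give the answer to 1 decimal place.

7.7‰

δ₀ = (0.0110163/0.0112372 − 1)×1000 = (0.980342 − 1)×1000 = -19.658‰
α − 1 = ε/1000 = -0.0289
f^(α−1) = 0.386^(-0.0289) = 1.027892
δ_res = (-19.658 + 1000) × 1.027892 − 1000 = 1007.686 − 1000 = 7.69‰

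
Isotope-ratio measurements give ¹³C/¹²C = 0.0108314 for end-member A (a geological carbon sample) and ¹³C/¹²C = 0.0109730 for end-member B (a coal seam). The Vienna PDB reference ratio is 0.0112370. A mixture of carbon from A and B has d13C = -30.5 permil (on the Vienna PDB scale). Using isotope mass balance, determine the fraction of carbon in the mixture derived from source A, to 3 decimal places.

0.556

δ_A = (0.0108314/0.0112370 − 1)×1000 = (0.963905 − 1)×1000 = -36.095 permil
δ_B = (0.0109730/0.0112370 − 1)×1000 = (0.976506 − 1)×1000 = -23.494 permil
f_A = (δ_mix − δ_B)/(δ_A − δ_B) = (-30.5 − (-23.494))/(-36.095 − (-23.494))
f_A = -7.006 / -12.601 = 0.5560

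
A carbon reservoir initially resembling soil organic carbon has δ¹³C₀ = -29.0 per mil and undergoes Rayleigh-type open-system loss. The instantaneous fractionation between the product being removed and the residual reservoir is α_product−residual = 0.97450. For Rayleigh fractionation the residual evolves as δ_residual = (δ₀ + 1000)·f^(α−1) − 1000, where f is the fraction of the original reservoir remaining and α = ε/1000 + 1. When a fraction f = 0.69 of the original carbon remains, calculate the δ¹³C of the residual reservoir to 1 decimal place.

Rayleigh residual: δ_res = (δ₀ + 1000)·f^(α−1) − 1000
α − 1 = -0.02550
f^(α−1) = 0.69^(-0.02550) = 1.009507
δ_res = (-29.0 + 1000) × 1.009507 − 1000 = 980.231 − 1000 = -19.77 per mil

-19.8 per mil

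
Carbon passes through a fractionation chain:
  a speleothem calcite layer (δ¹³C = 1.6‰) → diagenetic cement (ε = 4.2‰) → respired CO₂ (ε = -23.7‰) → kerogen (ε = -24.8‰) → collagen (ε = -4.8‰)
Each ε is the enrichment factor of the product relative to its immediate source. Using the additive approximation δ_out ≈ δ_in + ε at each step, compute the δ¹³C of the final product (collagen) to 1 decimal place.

step 1: δ ≈ 1.6 + (4.2) = 5.8‰
step 2: δ ≈ 5.8 + (-23.7) = -17.9‰
step 3: δ ≈ -17.9 + (-24.8) = -42.7‰
step 4: δ ≈ -42.7 + (-4.8) = -47.5‰

-47.5‰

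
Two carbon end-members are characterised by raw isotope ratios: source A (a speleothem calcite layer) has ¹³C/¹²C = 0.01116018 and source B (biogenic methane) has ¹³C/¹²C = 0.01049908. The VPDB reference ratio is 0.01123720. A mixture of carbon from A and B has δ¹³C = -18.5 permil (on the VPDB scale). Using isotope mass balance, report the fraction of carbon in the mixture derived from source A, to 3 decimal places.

0.802

δ_A = (0.01116018/0.01123720 − 1)×1000 = (0.993146 − 1)×1000 = -6.854 permil
δ_B = (0.01049908/0.01123720 − 1)×1000 = (0.934315 − 1)×1000 = -65.685 permil
f_A = (δ_mix − δ_B)/(δ_A − δ_B) = (-18.5 − (-65.685))/(-6.854 − (-65.685))
f_A = 47.185 / 58.831 = 0.8020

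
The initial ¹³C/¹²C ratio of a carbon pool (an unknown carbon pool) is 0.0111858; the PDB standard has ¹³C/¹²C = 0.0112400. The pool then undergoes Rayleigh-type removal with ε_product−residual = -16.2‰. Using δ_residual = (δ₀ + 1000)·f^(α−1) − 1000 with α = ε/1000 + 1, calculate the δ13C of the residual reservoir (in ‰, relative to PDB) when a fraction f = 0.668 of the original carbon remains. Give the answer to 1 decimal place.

1.7‰

δ₀ = (0.0111858/0.0112400 − 1)×1000 = (0.995178 − 1)×1000 = -4.822‰
α − 1 = ε/1000 = -0.0162
f^(α−1) = 0.668^(-0.0162) = 1.006558
δ_res = (-4.822 + 1000) × 1.006558 − 1000 = 1001.704 − 1000 = 1.70‰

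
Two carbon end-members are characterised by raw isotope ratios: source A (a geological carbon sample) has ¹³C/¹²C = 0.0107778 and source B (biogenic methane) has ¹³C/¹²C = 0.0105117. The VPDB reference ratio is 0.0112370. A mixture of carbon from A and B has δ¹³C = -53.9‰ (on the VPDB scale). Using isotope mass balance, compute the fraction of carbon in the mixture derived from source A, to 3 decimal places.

0.450

δ_A = (0.0107778/0.0112370 − 1)×1000 = (0.959135 − 1)×1000 = -40.865‰
δ_B = (0.0105117/0.0112370 − 1)×1000 = (0.935454 − 1)×1000 = -64.546‰
f_A = (δ_mix − δ_B)/(δ_A − δ_B) = (-53.9 − (-64.546))/(-40.865 − (-64.546))
f_A = 10.646 / 23.681 = 0.4496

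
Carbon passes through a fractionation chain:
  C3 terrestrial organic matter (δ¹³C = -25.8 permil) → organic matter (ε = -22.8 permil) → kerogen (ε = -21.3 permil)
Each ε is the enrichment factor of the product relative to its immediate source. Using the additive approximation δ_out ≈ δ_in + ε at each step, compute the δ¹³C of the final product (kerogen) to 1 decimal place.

step 1: δ ≈ -25.8 + (-22.8) = -48.6 permil
step 2: δ ≈ -48.6 + (-21.3) = -69.9 permil

-69.9 permil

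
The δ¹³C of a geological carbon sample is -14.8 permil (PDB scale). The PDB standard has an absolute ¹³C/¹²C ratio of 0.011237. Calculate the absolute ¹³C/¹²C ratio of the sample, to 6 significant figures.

0.0110707

R_sample = R_standard × (δ¹³C/1000 + 1)
R_sample = 0.011237 × (-14.8/1000 + 1) = 0.011237 × 0.985200
R_sample = 0.0110707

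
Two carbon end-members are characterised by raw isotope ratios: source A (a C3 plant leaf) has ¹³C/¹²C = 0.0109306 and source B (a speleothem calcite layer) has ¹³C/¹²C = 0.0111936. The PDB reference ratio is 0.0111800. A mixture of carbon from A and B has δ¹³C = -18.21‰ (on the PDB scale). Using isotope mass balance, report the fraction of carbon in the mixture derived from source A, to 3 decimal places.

0.826

δ_A = (0.0109306/0.0111800 − 1)×1000 = (0.977692 − 1)×1000 = -22.308‰
δ_B = (0.0111936/0.0111800 − 1)×1000 = (1.001216 − 1)×1000 = 1.216‰
f_A = (δ_mix − δ_B)/(δ_A − δ_B) = (-18.21 − (1.216))/(-22.308 − (1.216))
f_A = -19.426 / -23.524 = 0.8258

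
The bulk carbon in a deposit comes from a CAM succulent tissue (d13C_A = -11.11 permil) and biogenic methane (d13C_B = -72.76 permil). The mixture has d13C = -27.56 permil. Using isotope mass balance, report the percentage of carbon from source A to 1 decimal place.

δ_mix = f_A·δ_A + (1 − f_A)·δ_B  ⇒  f_A = (δ_mix − δ_B)/(δ_A − δ_B)
f_A = (-27.56 − (-72.76)) / (-11.11 − (-72.76))
f_A = 45.20 / 61.65 = 0.7332

73.3%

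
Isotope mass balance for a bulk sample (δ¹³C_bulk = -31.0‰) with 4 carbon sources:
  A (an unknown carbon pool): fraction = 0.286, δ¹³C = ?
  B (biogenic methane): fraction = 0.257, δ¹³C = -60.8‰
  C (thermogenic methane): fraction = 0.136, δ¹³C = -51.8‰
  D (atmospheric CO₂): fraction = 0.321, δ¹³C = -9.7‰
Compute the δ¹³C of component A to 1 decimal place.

Isotope mass balance: δ_bulk = Σ fᵢ·δᵢ.
-31.0 = 0.286×δ_A + 0.257×(-60.8) + 0.136×(-51.8) + 0.321×(-9.7)
0.286·δ_A = -31.0 − (-25.784) = -5.216
δ_A = -5.216 / 0.286 = -18.24‰

-18.2‰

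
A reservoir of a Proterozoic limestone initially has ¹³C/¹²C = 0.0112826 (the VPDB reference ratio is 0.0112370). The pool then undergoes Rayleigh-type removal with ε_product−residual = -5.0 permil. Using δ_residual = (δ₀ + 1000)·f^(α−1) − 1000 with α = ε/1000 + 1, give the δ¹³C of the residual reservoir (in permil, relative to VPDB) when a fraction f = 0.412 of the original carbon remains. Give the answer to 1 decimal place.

δ₀ = (0.0112826/0.0112370 − 1)×1000 = (1.004058 − 1)×1000 = 4.058 permil
α − 1 = ε/1000 = -0.0050
f^(α−1) = 0.412^(-0.0050) = 1.004444
δ_res = (4.058 + 1000) × 1.004444 − 1000 = 1008.520 − 1000 = 8.52 permil

8.5 permil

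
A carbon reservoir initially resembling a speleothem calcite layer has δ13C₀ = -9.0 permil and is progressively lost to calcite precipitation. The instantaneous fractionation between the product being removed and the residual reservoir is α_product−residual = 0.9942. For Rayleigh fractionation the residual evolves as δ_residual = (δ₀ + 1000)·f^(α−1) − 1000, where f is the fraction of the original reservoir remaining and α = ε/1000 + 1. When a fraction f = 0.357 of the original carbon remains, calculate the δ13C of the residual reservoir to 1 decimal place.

Rayleigh residual: δ_res = (δ₀ + 1000)·f^(α−1) − 1000
α − 1 = -0.00580
f^(α−1) = 0.357^(-0.00580) = 1.005992
δ_res = (-9.0 + 1000) × 1.005992 − 1000 = 996.938 − 1000 = -3.06 permil

-3.1 permil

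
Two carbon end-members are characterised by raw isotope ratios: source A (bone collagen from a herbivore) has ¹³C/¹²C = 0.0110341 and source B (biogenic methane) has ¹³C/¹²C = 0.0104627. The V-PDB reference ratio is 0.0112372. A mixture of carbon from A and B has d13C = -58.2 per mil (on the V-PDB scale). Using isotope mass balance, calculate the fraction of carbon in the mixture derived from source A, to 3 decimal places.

δ_A = (0.0110341/0.0112372 − 1)×1000 = (0.981926 − 1)×1000 = -18.074 per mil
δ_B = (0.0104627/0.0112372 − 1)×1000 = (0.931077 − 1)×1000 = -68.923 per mil
f_A = (δ_mix − δ_B)/(δ_A − δ_B) = (-58.2 − (-68.923))/(-18.074 − (-68.923))
f_A = 10.723 / 50.849 = 0.2109

0.211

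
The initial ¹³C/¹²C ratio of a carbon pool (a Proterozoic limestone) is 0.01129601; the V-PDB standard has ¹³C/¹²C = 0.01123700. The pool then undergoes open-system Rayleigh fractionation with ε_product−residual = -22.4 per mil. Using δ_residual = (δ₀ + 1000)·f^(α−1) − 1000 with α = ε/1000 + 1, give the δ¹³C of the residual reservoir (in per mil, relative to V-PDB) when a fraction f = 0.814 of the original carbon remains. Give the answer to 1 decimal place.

9.9 per mil

δ₀ = (0.01129601/0.01123700 − 1)×1000 = (1.005251 − 1)×1000 = 5.251 per mil
α − 1 = ε/1000 = -0.0224
f^(α−1) = 0.814^(-0.0224) = 1.004620
δ_res = (5.251 + 1000) × 1.004620 − 1000 = 1009.896 − 1000 = 9.90 per mil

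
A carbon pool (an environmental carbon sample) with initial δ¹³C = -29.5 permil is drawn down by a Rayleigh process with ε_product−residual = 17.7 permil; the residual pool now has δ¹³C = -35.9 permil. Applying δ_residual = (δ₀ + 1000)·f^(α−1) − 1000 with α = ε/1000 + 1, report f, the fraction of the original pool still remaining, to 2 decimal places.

0.69

α − 1 = ε/1000 = 0.0177
(δ_res + 1000)/(δ₀ + 1000) = (-35.9 + 1000)/(-29.5 + 1000) = 964.1/970.5 = 0.993405
f = 0.993405^(1/0.0177) = exp(ln(0.993405)/0.0177) = exp(-0.00662/0.0177)
f = exp(-0.3738) = 0.6881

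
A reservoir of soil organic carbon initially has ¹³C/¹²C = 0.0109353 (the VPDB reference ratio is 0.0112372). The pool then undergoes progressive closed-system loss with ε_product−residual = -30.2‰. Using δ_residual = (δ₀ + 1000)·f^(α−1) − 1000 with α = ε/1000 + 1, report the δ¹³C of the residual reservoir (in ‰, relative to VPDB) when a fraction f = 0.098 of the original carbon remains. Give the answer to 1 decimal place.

δ₀ = (0.0109353/0.0112372 − 1)×1000 = (0.973134 − 1)×1000 = -26.866‰
α − 1 = ε/1000 = -0.0302
f^(α−1) = 0.098^(-0.0302) = 1.072667
δ_res = (-26.866 + 1000) × 1.072667 − 1000 = 1043.849 − 1000 = 43.85‰

43.8‰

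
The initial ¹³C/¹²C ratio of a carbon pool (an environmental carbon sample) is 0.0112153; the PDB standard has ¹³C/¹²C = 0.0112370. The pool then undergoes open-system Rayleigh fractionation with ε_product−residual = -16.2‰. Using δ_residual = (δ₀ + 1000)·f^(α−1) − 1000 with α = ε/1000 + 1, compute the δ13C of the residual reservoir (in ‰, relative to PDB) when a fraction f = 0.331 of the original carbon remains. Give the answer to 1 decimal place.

16.1‰

δ₀ = (0.0112153/0.0112370 − 1)×1000 = (0.998069 − 1)×1000 = -1.931‰
α − 1 = ε/1000 = -0.0162
f^(α−1) = 0.331^(-0.0162) = 1.018073
δ_res = (-1.931 + 1000) × 1.018073 − 1000 = 1016.107 − 1000 = 16.11‰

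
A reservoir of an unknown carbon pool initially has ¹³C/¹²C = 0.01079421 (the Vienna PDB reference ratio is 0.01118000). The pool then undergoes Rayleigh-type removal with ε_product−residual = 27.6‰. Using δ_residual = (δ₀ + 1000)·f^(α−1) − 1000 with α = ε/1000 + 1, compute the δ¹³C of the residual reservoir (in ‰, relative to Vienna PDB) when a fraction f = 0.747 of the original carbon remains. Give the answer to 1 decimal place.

-42.2‰

δ₀ = (0.01079421/0.01118000 − 1)×1000 = (0.965493 − 1)×1000 = -34.507‰
α − 1 = ε/1000 = 0.0276
f^(α−1) = 0.747^(0.0276) = 0.991982
δ_res = (-34.507 + 1000) × 0.991982 − 1000 = 957.751 − 1000 = -42.25‰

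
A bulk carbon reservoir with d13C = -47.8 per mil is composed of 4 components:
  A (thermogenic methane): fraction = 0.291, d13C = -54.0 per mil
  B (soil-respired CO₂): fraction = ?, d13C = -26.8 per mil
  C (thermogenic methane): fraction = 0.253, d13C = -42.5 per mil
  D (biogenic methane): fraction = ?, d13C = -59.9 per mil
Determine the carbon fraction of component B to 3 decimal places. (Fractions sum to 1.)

0.181

Let f_B and f_D be the unknown fractions; fractions sum to 1 so f_B + f_D = 0.456.
Mass balance: Σ fᵢ·δᵢ = δ_bulk ⇒ f_B·(-26.8) + f_D·(-59.9) = -47.8 − (-26.466) = -21.334
Substitute f_D = 0.456 − f_B:
f_B·(-26.8 − -59.9) = -21.334 − 0.456×(-59.9) = 5.981
f_B = 5.981 / 33.1 = 0.1807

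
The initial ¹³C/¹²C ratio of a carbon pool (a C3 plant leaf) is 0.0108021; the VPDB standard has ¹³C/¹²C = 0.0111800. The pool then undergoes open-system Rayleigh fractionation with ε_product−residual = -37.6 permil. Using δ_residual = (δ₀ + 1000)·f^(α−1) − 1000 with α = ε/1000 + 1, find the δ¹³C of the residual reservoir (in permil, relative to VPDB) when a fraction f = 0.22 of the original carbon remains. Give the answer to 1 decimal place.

22.8 permil

δ₀ = (0.0108021/0.0111800 − 1)×1000 = (0.966199 − 1)×1000 = -33.801 permil
α − 1 = ε/1000 = -0.0376
f^(α−1) = 0.22^(-0.0376) = 1.058583
δ_res = (-33.801 + 1000) × 1.058583 − 1000 = 1022.801 − 1000 = 22.80 permil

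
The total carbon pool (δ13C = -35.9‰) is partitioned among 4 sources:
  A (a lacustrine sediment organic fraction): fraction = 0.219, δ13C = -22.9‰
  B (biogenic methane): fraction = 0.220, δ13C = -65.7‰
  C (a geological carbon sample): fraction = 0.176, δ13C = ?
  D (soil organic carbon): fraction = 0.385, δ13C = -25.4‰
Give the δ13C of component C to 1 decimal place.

-37.8‰

Isotope mass balance: δ_bulk = Σ fᵢ·δᵢ.
-35.9 = 0.219×(-22.9) + 0.220×(-65.7) + 0.176×δ_C + 0.385×(-25.4)
0.176·δ_C = -35.9 − (-29.248) = -6.652
δ_C = -6.652 / 0.176 = -37.79‰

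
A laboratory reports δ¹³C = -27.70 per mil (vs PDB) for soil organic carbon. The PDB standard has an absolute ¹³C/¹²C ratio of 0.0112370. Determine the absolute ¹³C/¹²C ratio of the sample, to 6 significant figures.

0.0109257

R_sample = R_standard × (δ¹³C/1000 + 1)
R_sample = 0.0112370 × (-27.70/1000 + 1) = 0.0112370 × 0.972300
R_sample = 0.0109257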